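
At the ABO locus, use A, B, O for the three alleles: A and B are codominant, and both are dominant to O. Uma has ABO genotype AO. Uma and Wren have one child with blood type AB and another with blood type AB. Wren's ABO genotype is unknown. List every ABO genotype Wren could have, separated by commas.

For each candidate genotype of Wren, check whether crossing it with AO can produce every observed child phenotype.
  AA → possible child types {A} ✗
  AB → possible child types {A, B, AB} ✓
  AO → possible child types {O, A} ✗
  BB → possible child types {B, AB} ✓
  BO → possible child types {O, A, B, AB} ✓
  OO → possible child types {O, A} ✗

AB, BB, BO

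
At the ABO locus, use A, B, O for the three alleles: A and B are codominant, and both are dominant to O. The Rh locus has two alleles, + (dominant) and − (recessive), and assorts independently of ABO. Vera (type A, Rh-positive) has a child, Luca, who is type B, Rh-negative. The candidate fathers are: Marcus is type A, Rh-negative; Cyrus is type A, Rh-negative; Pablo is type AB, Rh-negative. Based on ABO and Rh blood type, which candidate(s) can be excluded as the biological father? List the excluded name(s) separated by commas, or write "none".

Marcus, Cyrus

A candidate is excluded only if no genotype consistent with his phenotype could produce a type B, Rh-negative child with a type A, Rh-positive mother.
Marcus (type A, Rh-): no genotype consistent with that phenotype can produce a type-B Rh- child with a type-A mother.
Cyrus (type A, Rh-): no genotype consistent with that phenotype can produce a type-B Rh- child with a type-A mother.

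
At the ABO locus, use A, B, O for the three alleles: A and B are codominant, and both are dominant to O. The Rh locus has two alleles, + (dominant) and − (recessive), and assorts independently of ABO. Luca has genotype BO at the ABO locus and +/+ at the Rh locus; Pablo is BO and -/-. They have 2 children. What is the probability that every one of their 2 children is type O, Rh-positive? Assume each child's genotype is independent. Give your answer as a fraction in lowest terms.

ABO cross BO × BO → 1/4 O, 3/4 B.
Rh cross +/+ × -/- → 1 Rh+; so P(type O, Rh-positive) = 1/4 × 1 = 1/4 per child.
All 2 independent: (1/4)^2 = 1/16.

1/16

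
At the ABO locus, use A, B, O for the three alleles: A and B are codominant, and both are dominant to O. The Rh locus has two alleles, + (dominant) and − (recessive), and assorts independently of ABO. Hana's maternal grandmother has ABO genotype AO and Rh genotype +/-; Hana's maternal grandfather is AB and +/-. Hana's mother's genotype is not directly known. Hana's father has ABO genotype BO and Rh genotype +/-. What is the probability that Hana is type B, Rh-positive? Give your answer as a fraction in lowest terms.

9/32

Hana's mother's ABO genotype from AO × AB: 1/4 AA, 1/4 AB, 1/4 AO, 1/4 BO.
Crossing each possibility with the father BO and summing P(type B): 1/4·0 + 1/4·1/2 + 1/4·1/4 + 1/4·3/4 = 3/8.
Similarly for Rh via the mother's Rh distribution: P(Rh+) = 3/4.
Independent loci: 3/8 × 3/4 = 9/32.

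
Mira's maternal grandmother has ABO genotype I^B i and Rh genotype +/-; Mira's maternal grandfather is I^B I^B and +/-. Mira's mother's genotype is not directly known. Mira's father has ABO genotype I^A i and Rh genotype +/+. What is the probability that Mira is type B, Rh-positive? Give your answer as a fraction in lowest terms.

3/8

Mira's mother's ABO genotype from I^B i × I^B I^B: 1/2 I^B I^B, 1/2 I^B i.
Crossing each possibility with the father I^A i and summing P(type B): 1/2·1/2 + 1/2·1/4 = 3/8.
Similarly for Rh via the mother's Rh distribution: P(Rh+) = 1.
Independent loci: 3/8 × 1 = 3/8.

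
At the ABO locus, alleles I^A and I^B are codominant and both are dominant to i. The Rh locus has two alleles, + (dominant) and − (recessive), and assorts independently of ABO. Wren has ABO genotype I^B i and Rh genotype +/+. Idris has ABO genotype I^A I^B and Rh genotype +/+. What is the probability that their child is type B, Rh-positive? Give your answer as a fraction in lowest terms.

1/2

ABO cross I^B i × I^A I^B → offspring phenotypes: 1/4 A, 1/2 B, 1/4 AB.
Rh cross +/+ × +/+ → 1 Rh+.
Independent loci: P(type B, Rh-positive) = 1/2 × 1 = 1/2.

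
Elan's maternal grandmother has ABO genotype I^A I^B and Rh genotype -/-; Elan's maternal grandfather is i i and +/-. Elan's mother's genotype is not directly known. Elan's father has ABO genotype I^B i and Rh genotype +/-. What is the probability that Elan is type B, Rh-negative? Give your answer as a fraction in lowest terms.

3/16

Elan's mother's ABO genotype from I^A I^B × i i: 1/2 I^A i, 1/2 I^B i.
Crossing each possibility with the father I^B i and summing P(type B): 1/2·1/4 + 1/2·3/4 = 1/2.
Similarly for Rh via the mother's Rh distribution: P(Rh-) = 3/8.
Independent loci: 1/2 × 3/8 = 3/16.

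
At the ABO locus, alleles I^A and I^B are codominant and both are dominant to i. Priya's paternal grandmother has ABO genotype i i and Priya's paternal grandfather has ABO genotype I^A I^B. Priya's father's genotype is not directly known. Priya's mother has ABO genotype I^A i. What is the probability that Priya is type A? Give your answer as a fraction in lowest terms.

Priya's father's ABO genotype from i i × I^A I^B: 1/2 I^A i, 1/2 I^B i.
Crossing each possibility with the mother I^A i and summing P(type A): 1/2·3/4 + 1/2·1/4 = 1/2.

1/2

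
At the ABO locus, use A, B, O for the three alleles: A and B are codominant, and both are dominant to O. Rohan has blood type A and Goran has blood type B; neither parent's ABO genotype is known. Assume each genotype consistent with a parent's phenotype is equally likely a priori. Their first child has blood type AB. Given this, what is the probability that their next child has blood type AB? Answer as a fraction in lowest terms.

Possible genotypes: Rohan ∈ {AA, AO}; Goran ∈ {BB, BO}.
Weight each parental genotype pair by prior × P(type-AB child):
  AA × BB: posterior weight 4/9; P(next child type AB) = 1.
  AA × BO: posterior weight 2/9; P(next child type AB) = 1/2.
  AO × BB: posterior weight 2/9; P(next child type AB) = 1/2.
  AO × BO: posterior weight 1/9; P(next child type AB) = 1/4.
Weighted sum = 25/36.

25/36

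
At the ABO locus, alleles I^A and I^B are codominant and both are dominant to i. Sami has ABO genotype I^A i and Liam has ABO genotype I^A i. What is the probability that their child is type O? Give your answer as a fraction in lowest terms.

ABO cross I^A i × I^A i → offspring phenotypes: 1/4 O, 3/4 A.
So P(type O) = 1/4.

1/4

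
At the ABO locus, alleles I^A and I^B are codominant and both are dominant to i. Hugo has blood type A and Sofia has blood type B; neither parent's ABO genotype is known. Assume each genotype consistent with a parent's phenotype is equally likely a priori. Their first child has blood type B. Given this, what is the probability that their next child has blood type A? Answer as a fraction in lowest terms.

1/12

Possible genotypes: Hugo ∈ {I^A I^A, I^A i}; Sofia ∈ {I^B I^B, I^B i}.
Weight each parental genotype pair by prior × P(type-B child):
  I^A i × I^B I^B: posterior weight 2/3; P(next child type A) = 0.
  I^A i × I^B i: posterior weight 1/3; P(next child type A) = 1/4.
Weighted sum = 1/12.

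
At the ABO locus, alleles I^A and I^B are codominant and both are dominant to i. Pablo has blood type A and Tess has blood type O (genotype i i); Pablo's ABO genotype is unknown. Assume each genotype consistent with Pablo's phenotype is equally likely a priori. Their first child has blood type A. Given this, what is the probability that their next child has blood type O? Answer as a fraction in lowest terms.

1/6

Possible genotypes: Pablo ∈ {I^A I^A, I^A i}; Tess ∈ {i i}.
Weight each parental genotype pair by prior × P(type-A child):
  I^A I^A × i i: posterior weight 2/3; P(next child type O) = 0.
  I^A i × i i: posterior weight 1/3; P(next child type O) = 1/2.
Weighted sum = 1/6.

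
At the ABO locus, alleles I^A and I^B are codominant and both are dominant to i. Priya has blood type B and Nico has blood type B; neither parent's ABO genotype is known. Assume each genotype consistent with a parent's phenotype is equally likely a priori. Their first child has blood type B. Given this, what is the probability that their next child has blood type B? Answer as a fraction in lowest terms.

Possible genotypes: Priya ∈ {I^B I^B, I^B i}; Nico ∈ {I^B I^B, I^B i}.
Weight each parental genotype pair by prior × P(type-B child):
  I^B I^B × I^B I^B: posterior weight 4/15; P(next child type B) = 1.
  I^B I^B × I^B i: posterior weight 4/15; P(next child type B) = 1.
  I^B i × I^B I^B: posterior weight 4/15; P(next child type B) = 1.
  I^B i × I^B i: posterior weight 1/5; P(next child type B) = 3/4.
Weighted sum = 19/20.

19/20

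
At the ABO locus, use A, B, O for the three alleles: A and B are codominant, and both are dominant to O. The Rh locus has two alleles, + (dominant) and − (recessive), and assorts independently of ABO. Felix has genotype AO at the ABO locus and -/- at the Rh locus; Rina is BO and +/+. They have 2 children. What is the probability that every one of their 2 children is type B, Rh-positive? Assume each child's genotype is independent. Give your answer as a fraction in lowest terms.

1/16

ABO cross AO × BO → 1/4 O, 1/4 A, 1/4 B, 1/4 AB.
Rh cross -/- × +/+ → 1 Rh+; so P(type B, Rh-positive) = 1/4 × 1 = 1/4 per child.
All 2 independent: (1/4)^2 = 1/16.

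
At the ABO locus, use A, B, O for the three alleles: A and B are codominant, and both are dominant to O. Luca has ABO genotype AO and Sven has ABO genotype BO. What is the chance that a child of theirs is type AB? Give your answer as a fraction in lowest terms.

1/4

ABO cross AO × BO → offspring phenotypes: 1/4 O, 1/4 A, 1/4 B, 1/4 AB.
So P(type AB) = 1/4.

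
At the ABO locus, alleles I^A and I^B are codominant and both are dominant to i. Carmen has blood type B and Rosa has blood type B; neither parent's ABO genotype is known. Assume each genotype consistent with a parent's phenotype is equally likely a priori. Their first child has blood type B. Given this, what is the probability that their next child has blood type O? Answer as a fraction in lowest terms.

Possible genotypes: Carmen ∈ {I^B I^B, I^B i}; Rosa ∈ {I^B I^B, I^B i}.
Weight each parental genotype pair by prior × P(type-B child):
  I^B I^B × I^B I^B: posterior weight 4/15; P(next child type O) = 0.
  I^B I^B × I^B i: posterior weight 4/15; P(next child type O) = 0.
  I^B i × I^B I^B: posterior weight 4/15; P(next child type O) = 0.
  I^B i × I^B i: posterior weight 1/5; P(next child type O) = 1/4.
Weighted sum = 1/20.

1/20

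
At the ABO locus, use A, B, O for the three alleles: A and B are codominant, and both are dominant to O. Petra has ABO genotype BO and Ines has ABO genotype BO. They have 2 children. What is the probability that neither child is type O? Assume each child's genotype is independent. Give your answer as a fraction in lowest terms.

9/16

ABO cross BO × BO → 1/4 O, 3/4 B.
So P(type O) = 1/4 per child.
P(not type O) = 3/4 for one child; (3/4)^2 = 9/16.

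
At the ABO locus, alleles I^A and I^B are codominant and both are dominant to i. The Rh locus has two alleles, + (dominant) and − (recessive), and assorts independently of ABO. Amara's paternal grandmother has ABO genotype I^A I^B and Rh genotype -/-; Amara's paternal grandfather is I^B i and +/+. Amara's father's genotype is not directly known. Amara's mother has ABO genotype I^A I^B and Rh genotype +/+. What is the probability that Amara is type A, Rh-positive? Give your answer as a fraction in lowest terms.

Amara's father's ABO genotype from I^A I^B × I^B i: 1/4 I^A I^B, 1/4 I^A i, 1/4 I^B I^B, 1/4 I^B i.
Crossing each possibility with the mother I^A I^B and summing P(type A): 1/4·1/4 + 1/4·1/2 + 1/4·0 + 1/4·1/4 = 1/4.
Similarly for Rh via the father's Rh distribution: P(Rh+) = 1.
Independent loci: 1/4 × 1 = 1/4.

1/4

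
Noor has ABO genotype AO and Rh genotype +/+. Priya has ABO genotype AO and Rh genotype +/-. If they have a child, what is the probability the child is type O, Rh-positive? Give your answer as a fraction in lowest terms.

1/4

ABO cross AO × AO → offspring phenotypes: 1/4 O, 3/4 A.
Rh cross +/+ × +/- → 1 Rh+.
Independent loci: P(type O, Rh-positive) = 1/4 × 1 = 1/4.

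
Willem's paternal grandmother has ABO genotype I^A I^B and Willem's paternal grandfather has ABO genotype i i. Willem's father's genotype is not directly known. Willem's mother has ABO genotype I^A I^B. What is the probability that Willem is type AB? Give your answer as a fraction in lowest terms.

1/4

Willem's father's ABO genotype from I^A I^B × i i: 1/2 I^A i, 1/2 I^B i.
Crossing each possibility with the mother I^A I^B and summing P(type AB): 1/2·1/4 + 1/2·1/4 = 1/4.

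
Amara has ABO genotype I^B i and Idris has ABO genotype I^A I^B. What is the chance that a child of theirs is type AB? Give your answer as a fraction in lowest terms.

ABO cross I^B i × I^A I^B → offspring phenotypes: 1/4 A, 1/2 B, 1/4 AB.
So P(type AB) = 1/4.

1/4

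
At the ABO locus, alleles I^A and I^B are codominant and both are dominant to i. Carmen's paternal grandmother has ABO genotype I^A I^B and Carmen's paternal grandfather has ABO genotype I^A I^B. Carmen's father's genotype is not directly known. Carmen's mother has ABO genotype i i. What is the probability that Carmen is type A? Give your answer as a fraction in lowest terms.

1/2

Carmen's father's ABO genotype from I^A I^B × I^A I^B: 1/4 I^A I^A, 1/2 I^A I^B, 1/4 I^B I^B.
Crossing each possibility with the mother i i and summing P(type A): 1/4·1 + 1/2·1/2 + 1/4·0 = 1/2.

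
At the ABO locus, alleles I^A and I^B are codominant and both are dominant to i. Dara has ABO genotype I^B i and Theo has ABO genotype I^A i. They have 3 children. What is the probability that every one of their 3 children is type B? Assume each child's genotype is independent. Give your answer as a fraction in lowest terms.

1/64

ABO cross I^B i × I^A i → 1/4 O, 1/4 A, 1/4 B, 1/4 AB.
So P(type B) = 1/4 per child.
All 3 independent: (1/4)^3 = 1/64.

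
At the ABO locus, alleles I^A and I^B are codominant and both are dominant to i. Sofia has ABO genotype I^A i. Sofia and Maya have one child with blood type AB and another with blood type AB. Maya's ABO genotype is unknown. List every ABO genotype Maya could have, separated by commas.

I^A I^B, I^B I^B, I^B i

For each candidate genotype of Maya, check whether crossing it with I^A i can produce every observed child phenotype.
  I^A I^A → possible child types {A} ✗
  I^A I^B → possible child types {A, B, AB} ✓
  I^A i → possible child types {O, A} ✗
  I^B I^B → possible child types {B, AB} ✓
  I^B i → possible child types {O, A, B, AB} ✓
  i i → possible child types {O, A} ✗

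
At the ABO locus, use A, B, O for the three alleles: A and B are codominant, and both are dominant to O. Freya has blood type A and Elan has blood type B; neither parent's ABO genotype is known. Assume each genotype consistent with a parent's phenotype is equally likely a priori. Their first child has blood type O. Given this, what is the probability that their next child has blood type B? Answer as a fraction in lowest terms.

Possible genotypes: Freya ∈ {AA, AO}; Elan ∈ {BB, BO}.
Weight each parental genotype pair by prior × P(type-O child):
  AO × BO: posterior weight 1; P(next child type B) = 1/4.
Weighted sum = 1/4.

1/4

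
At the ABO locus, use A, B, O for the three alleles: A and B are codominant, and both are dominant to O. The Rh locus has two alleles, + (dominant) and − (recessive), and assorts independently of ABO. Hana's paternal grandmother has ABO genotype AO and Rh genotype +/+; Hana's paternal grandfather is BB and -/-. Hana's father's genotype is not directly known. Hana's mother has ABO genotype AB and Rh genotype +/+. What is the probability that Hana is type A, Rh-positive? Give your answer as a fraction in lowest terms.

Hana's father's ABO genotype from AO × BB: 1/2 AB, 1/2 BO.
Crossing each possibility with the mother AB and summing P(type A): 1/2·1/4 + 1/2·1/4 = 1/4.
Similarly for Rh via the father's Rh distribution: P(Rh+) = 1.
Independent loci: 1/4 × 1 = 1/4.

1/4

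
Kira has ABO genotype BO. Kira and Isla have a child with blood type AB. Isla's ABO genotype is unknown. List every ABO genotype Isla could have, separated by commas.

For each candidate genotype of Isla, check whether crossing it with BO can produce every observed child phenotype.
  AA → possible child types {A, AB} ✓
  AB → possible child types {A, B, AB} ✓
  AO → possible child types {O, A, B, AB} ✓
  BB → possible child types {B} ✗
  BO → possible child types {O, B} ✗
  OO → possible child types {O, B} ✗

AA, AB, AO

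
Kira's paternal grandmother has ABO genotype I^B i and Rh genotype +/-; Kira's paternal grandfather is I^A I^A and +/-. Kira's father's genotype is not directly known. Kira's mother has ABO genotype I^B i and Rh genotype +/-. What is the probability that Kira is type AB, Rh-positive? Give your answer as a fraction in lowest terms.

Kira's father's ABO genotype from I^B i × I^A I^A: 1/2 I^A I^B, 1/2 I^A i.
Crossing each possibility with the mother I^B i and summing P(type AB): 1/2·1/4 + 1/2·1/4 = 1/4.
Similarly for Rh via the father's Rh distribution: P(Rh+) = 3/4.
Independent loci: 1/4 × 3/4 = 3/16.

3/16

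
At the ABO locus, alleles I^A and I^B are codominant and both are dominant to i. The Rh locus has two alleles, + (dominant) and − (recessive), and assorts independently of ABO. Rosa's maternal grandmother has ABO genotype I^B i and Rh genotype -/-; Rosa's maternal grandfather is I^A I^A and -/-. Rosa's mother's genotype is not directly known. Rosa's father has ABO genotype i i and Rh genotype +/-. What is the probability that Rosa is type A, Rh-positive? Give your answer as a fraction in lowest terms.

Rosa's mother's ABO genotype from I^B i × I^A I^A: 1/2 I^A I^B, 1/2 I^A i.
Crossing each possibility with the father i i and summing P(type A): 1/2·1/2 + 1/2·1/2 = 1/2.
Similarly for Rh via the mother's Rh distribution: P(Rh+) = 1/2.
Independent loci: 1/2 × 1/2 = 1/4.

1/4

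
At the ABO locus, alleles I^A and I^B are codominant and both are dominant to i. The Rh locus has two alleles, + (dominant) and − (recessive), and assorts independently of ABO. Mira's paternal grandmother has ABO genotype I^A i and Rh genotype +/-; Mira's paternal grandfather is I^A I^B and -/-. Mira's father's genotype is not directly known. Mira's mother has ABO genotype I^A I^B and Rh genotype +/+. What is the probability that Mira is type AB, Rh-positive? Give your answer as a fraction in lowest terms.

Mira's father's ABO genotype from I^A i × I^A I^B: 1/4 I^A I^A, 1/4 I^A I^B, 1/4 I^A i, 1/4 I^B i.
Crossing each possibility with the mother I^A I^B and summing P(type AB): 1/4·1/2 + 1/4·1/2 + 1/4·1/4 + 1/4·1/4 = 3/8.
Similarly for Rh via the father's Rh distribution: P(Rh+) = 1.
Independent loci: 3/8 × 1 = 3/8.

3/8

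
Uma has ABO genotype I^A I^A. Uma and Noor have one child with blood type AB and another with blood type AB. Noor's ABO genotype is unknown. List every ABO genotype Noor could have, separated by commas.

I^A I^B, I^B I^B, I^B i

For each candidate genotype of Noor, check whether crossing it with I^A I^A can produce every observed child phenotype.
  I^A I^A → possible child types {A} ✗
  I^A I^B → possible child types {A, AB} ✓
  I^A i → possible child types {A} ✗
  I^B I^B → possible child types {AB} ✓
  I^B i → possible child types {A, AB} ✓
  i i → possible child types {A} ✗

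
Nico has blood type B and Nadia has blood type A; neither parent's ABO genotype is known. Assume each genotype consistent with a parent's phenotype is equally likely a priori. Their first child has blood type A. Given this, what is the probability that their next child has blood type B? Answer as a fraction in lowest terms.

1/12

Possible genotypes: Nico ∈ {BB, BO}; Nadia ∈ {AA, AO}.
Weight each parental genotype pair by prior × P(type-A child):
  BO × AA: posterior weight 2/3; P(next child type B) = 0.
  BO × AO: posterior weight 1/3; P(next child type B) = 1/4.
Weighted sum = 1/12.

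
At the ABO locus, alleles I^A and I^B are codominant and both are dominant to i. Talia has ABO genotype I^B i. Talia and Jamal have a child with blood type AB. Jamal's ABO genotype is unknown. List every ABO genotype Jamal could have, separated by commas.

I^A I^A, I^A I^B, I^A i

For each candidate genotype of Jamal, check whether crossing it with I^B i can produce every observed child phenotype.
  I^A I^A → possible child types {A, AB} ✓
  I^A I^B → possible child types {A, B, AB} ✓
  I^A i → possible child types {O, A, B, AB} ✓
  I^B I^B → possible child types {B} ✗
  I^B i → possible child types {O, B} ✗
  i i → possible child types {O, B} ✗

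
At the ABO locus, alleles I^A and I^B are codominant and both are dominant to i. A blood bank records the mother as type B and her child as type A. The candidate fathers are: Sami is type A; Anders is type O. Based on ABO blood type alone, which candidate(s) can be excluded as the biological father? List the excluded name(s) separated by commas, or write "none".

Anders

A candidate is excluded only if no genotype consistent with his phenotype could produce a type A child with a type B mother.
Anders (type O): no genotype consistent with that phenotype can produce a type-A child with a type-B mother.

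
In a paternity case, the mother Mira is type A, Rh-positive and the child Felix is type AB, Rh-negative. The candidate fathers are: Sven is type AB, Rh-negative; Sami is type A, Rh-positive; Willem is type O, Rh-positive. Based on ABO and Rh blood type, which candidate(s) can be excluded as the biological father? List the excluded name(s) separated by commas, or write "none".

A candidate is excluded only if no genotype consistent with his phenotype could produce a type AB, Rh-negative child with a type A, Rh-positive mother.
Sami (type A, Rh+): no genotype consistent with that phenotype can produce a type-AB Rh- child with a type-A mother.
Willem (type O, Rh+): no genotype consistent with that phenotype can produce a type-AB Rh- child with a type-A mother.

Sami, Willem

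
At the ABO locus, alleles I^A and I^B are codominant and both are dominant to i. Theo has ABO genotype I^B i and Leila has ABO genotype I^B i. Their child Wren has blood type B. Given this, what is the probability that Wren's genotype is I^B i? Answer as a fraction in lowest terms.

2/3

Cross I^B i × I^B i → 1/4 I^B I^B, 1/2 I^B i, 1/4 i i.
Type-B genotypes among offspring: I^B I^B (1/4), I^B i (1/2); total 3/4.
P(I^B i | type B) = (1/2) / (3/4) = 2/3.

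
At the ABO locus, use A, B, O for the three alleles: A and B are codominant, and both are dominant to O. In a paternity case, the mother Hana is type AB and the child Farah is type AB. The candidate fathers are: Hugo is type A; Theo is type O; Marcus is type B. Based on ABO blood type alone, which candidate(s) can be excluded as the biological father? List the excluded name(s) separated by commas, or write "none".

A candidate is excluded only if no genotype consistent with his phenotype could produce a type AB child with a type AB mother.
Theo (type O): no genotype consistent with that phenotype can produce a type-AB child with a type-AB mother.

Theo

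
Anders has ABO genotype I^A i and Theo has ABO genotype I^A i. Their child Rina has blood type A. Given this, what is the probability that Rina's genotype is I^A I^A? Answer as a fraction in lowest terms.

Cross I^A i × I^A i → 1/4 I^A I^A, 1/2 I^A i, 1/4 i i.
Type-A genotypes among offspring: I^A I^A (1/4), I^A i (1/2); total 3/4.
P(I^A I^A | type A) = (1/4) / (3/4) = 1/3.

1/3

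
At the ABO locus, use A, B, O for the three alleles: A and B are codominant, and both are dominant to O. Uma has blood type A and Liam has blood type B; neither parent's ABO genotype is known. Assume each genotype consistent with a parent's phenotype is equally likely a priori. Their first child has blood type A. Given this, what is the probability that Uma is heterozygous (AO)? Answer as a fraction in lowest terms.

1/3

Possible genotypes: Uma ∈ {AA, AO}; Liam ∈ {BB, BO}.
Weight each parental genotype pair by prior × P(type-A child):
  AA × BO: posterior weight 2/3.
  AO × BO: posterior weight 1/3.
Sum the posterior weight over pairs where Uma is AO: 1/3.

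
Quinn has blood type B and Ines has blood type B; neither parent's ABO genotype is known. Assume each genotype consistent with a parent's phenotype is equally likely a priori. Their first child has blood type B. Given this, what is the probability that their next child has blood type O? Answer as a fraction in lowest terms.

1/20

Possible genotypes: Quinn ∈ {BB, BO}; Ines ∈ {BB, BO}.
Weight each parental genotype pair by prior × P(type-B child):
  BB × BB: posterior weight 4/15; P(next child type O) = 0.
  BB × BO: posterior weight 4/15; P(next child type O) = 0.
  BO × BB: posterior weight 4/15; P(next child type O) = 0.
  BO × BO: posterior weight 1/5; P(next child type O) = 1/4.
Weighted sum = 1/20.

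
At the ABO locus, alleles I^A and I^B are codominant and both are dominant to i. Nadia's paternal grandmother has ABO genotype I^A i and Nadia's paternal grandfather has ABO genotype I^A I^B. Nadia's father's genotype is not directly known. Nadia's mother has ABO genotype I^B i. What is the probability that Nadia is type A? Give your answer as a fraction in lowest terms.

Nadia's father's ABO genotype from I^A i × I^A I^B: 1/4 I^A I^A, 1/4 I^A I^B, 1/4 I^A i, 1/4 I^B i.
Crossing each possibility with the mother I^B i and summing P(type A): 1/4·1/2 + 1/4·1/4 + 1/4·1/4 + 1/4·0 = 1/4.

1/4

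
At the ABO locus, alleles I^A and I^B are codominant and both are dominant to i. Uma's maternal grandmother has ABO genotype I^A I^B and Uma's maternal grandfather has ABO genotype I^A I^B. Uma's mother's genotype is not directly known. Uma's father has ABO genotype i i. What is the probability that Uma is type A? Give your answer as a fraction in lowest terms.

Uma's mother's ABO genotype from I^A I^B × I^A I^B: 1/4 I^A I^A, 1/2 I^A I^B, 1/4 I^B I^B.
Crossing each possibility with the father i i and summing P(type A): 1/4·1 + 1/2·1/2 + 1/4·0 = 1/2.

1/2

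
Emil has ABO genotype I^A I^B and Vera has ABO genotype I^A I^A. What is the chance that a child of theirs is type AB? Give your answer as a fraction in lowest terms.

1/2

ABO cross I^A I^B × I^A I^A → offspring phenotypes: 1/2 A, 1/2 AB.
So P(type AB) = 1/2.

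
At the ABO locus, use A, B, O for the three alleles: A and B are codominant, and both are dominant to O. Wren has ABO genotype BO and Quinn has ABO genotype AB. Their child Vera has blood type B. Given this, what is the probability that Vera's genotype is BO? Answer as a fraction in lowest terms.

1/2

Cross BO × AB → 1/4 AB, 1/4 AO, 1/4 BB, 1/4 BO.
Type-B genotypes among offspring: BB (1/4), BO (1/4); total 1/2.
P(BO | type B) = (1/4) / (1/2) = 1/2.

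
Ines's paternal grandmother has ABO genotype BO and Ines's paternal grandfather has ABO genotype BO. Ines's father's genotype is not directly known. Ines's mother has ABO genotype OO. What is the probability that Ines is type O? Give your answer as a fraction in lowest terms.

Ines's father's ABO genotype from BO × BO: 1/4 BB, 1/2 BO, 1/4 OO.
Crossing each possibility with the mother OO and summing P(type O): 1/4·0 + 1/2·1/2 + 1/4·1 = 1/2.

1/2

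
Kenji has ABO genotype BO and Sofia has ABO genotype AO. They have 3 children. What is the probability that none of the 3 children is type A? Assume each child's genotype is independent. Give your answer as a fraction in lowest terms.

ABO cross BO × AO → 1/4 O, 1/4 A, 1/4 B, 1/4 AB.
So P(type A) = 1/4 per child.
P(not type A) = 3/4 for one child; (3/4)^3 = 27/64.

27/64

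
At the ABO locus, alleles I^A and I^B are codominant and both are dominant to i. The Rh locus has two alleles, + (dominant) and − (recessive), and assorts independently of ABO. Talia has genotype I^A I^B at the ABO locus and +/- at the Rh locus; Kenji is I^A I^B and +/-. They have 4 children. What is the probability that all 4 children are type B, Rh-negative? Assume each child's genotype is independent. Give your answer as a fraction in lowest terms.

ABO cross I^A I^B × I^A I^B → 1/4 A, 1/4 B, 1/2 AB.
Rh cross +/- × +/- → 3/4 Rh+, 1/4 Rh-; so P(type B, Rh-negative) = 1/4 × 1/4 = 1/16 per child.
All 4 independent: (1/16)^4 = 1/65536.

1/65536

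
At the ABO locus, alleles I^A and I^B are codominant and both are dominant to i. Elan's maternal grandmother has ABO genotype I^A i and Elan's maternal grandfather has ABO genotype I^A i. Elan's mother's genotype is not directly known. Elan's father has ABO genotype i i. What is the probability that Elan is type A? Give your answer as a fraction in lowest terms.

Elan's mother's ABO genotype from I^A i × I^A i: 1/4 I^A I^A, 1/2 I^A i, 1/4 i i.
Crossing each possibility with the father i i and summing P(type A): 1/4·1 + 1/2·1/2 + 1/4·0 = 1/2.

1/2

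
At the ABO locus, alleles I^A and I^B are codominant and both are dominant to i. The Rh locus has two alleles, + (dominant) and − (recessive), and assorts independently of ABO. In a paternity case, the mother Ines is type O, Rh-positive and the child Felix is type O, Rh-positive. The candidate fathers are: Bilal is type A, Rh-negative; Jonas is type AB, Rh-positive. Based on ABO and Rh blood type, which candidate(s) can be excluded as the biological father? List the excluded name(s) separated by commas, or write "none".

Jonas

A candidate is excluded only if no genotype consistent with his phenotype could produce a type O, Rh-positive child with a type O, Rh-positive mother.
Jonas (type AB, Rh+): no genotype consistent with that phenotype can produce a type-O Rh+ child with a type-O mother.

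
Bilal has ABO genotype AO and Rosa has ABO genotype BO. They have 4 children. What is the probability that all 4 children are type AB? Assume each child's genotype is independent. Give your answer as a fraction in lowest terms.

1/256

ABO cross AO × BO → 1/4 O, 1/4 A, 1/4 B, 1/4 AB.
So P(type AB) = 1/4 per child.
All 4 independent: (1/4)^4 = 1/256.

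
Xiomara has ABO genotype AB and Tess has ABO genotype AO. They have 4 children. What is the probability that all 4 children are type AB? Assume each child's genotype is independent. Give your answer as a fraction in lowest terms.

ABO cross AB × AO → 1/2 A, 1/4 B, 1/4 AB.
So P(type AB) = 1/4 per child.
All 4 independent: (1/4)^4 = 1/256.

1/256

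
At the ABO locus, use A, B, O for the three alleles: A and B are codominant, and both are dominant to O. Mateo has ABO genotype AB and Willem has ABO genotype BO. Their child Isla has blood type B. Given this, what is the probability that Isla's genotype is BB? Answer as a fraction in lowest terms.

1/2

Cross AB × BO → 1/4 AB, 1/4 AO, 1/4 BB, 1/4 BO.
Type-B genotypes among offspring: BB (1/4), BO (1/4); total 1/2.
P(BB | type B) = (1/4) / (1/2) = 1/2.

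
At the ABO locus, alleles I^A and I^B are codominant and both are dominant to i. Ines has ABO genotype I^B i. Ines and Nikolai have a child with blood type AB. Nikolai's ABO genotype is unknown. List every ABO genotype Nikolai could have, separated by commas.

For each candidate genotype of Nikolai, check whether crossing it with I^B i can produce every observed child phenotype.
  I^A I^A → possible child types {A, AB} ✓
  I^A I^B → possible child types {A, B, AB} ✓
  I^A i → possible child types {O, A, B, AB} ✓
  I^B I^B → possible child types {B} ✗
  I^B i → possible child types {O, B} ✗
  i i → possible child types {O, B} ✗

I^A I^A, I^A I^B, I^A i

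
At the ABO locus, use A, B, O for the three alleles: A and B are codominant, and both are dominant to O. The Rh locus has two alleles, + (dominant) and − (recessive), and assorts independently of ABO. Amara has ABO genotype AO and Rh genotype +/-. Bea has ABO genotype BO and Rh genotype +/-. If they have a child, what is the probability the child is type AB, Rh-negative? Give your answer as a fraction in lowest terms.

ABO cross AO × BO → offspring phenotypes: 1/4 O, 1/4 A, 1/4 B, 1/4 AB.
Rh cross +/- × +/- → 3/4 Rh+, 1/4 Rh-.
Independent loci: P(type AB, Rh-negative) = 1/4 × 1/4 = 1/16.

1/16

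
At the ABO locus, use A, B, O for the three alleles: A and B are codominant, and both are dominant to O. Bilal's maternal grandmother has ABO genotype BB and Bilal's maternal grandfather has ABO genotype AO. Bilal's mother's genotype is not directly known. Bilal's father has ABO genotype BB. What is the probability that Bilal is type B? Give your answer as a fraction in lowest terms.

3/4

Bilal's mother's ABO genotype from BB × AO: 1/2 AB, 1/2 BO.
Crossing each possibility with the father BB and summing P(type B): 1/2·1/2 + 1/2·1 = 3/4.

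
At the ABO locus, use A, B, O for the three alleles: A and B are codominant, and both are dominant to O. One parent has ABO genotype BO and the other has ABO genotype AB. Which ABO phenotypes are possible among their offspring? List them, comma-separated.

Gametes from BO × AB give offspring ABO genotypes AB, AO, BB, BO, i.e. phenotypes A, B, AB.

A, B, AB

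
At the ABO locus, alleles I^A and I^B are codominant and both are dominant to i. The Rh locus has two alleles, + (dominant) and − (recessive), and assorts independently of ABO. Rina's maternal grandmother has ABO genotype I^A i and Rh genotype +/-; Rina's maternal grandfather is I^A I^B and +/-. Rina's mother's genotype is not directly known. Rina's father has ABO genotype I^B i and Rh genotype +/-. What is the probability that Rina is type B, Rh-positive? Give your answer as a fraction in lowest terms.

Rina's mother's ABO genotype from I^A i × I^A I^B: 1/4 I^A I^A, 1/4 I^A I^B, 1/4 I^A i, 1/4 I^B i.
Crossing each possibility with the father I^B i and summing P(type B): 1/4·0 + 1/4·1/2 + 1/4·1/4 + 1/4·3/4 = 3/8.
Similarly for Rh via the mother's Rh distribution: P(Rh+) = 3/4.
Independent loci: 3/8 × 3/4 = 9/32.

9/32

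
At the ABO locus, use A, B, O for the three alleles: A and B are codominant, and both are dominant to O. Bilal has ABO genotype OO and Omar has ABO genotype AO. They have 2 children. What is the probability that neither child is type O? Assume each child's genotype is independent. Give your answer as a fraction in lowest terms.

1/4

ABO cross OO × AO → 1/2 O, 1/2 A.
So P(type O) = 1/2 per child.
P(not type O) = 1/2 for one child; (1/2)^2 = 1/4.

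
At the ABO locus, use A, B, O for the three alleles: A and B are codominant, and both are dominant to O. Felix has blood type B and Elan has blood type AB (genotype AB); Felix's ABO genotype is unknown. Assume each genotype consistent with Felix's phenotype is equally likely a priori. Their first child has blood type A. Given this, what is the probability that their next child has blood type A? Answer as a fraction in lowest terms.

1/4

Possible genotypes: Felix ∈ {BB, BO}; Elan ∈ {AB}.
Weight each parental genotype pair by prior × P(type-A child):
  BO × AB: posterior weight 1; P(next child type A) = 1/4.
Weighted sum = 1/4.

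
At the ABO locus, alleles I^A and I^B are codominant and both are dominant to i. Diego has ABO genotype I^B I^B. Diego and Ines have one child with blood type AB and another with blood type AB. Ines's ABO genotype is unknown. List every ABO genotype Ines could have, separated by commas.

For each candidate genotype of Ines, check whether crossing it with I^B I^B can produce every observed child phenotype.
  I^A I^A → possible child types {AB} ✓
  I^A I^B → possible child types {B, AB} ✓
  I^A i → possible child types {B, AB} ✓
  I^B I^B → possible child types {B} ✗
  I^B i → possible child types {B} ✗
  i i → possible child types {B} ✗

I^A I^A, I^A I^B, I^A i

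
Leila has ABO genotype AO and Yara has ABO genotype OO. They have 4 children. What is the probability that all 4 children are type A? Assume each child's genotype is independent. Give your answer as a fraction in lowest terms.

ABO cross AO × OO → 1/2 O, 1/2 A.
So P(type A) = 1/2 per child.
All 4 independent: (1/2)^4 = 1/16.

1/16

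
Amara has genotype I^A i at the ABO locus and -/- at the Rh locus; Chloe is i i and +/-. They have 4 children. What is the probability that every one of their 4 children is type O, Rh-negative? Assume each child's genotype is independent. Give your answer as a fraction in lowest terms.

1/256

ABO cross I^A i × i i → 1/2 O, 1/2 A.
Rh cross -/- × +/- → 1/2 Rh+, 1/2 Rh-; so P(type O, Rh-negative) = 1/2 × 1/2 = 1/4 per child.
All 4 independent: (1/4)^4 = 1/256.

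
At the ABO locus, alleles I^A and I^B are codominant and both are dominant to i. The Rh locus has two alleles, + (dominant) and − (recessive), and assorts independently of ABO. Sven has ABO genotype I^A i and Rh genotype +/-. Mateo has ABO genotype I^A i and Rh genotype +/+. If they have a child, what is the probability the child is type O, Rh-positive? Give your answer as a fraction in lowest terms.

1/4

ABO cross I^A i × I^A i → offspring phenotypes: 1/4 O, 3/4 A.
Rh cross +/- × +/+ → 1 Rh+.
Independent loci: P(type O, Rh-positive) = 1/4 × 1 = 1/4.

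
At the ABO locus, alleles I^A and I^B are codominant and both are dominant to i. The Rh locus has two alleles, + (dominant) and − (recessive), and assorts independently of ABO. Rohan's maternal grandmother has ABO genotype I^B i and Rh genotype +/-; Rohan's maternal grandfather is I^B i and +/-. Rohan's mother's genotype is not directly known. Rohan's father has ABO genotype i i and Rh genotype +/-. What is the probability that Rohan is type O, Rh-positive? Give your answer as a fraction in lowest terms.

Rohan's mother's ABO genotype from I^B i × I^B i: 1/4 I^B I^B, 1/2 I^B i, 1/4 i i.
Crossing each possibility with the father i i and summing P(type O): 1/4·0 + 1/2·1/2 + 1/4·1 = 1/2.
Similarly for Rh via the mother's Rh distribution: P(Rh+) = 3/4.
Independent loci: 1/2 × 3/4 = 3/8.

3/8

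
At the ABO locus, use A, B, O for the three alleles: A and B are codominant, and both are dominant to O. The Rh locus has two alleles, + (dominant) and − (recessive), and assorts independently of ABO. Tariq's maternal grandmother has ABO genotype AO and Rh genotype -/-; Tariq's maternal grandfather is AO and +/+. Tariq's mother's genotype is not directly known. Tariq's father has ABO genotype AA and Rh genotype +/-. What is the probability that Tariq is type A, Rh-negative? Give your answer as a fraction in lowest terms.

1/4

Tariq's mother's ABO genotype from AO × AO: 1/4 AA, 1/2 AO, 1/4 OO.
Crossing each possibility with the father AA and summing P(type A): 1/4·1 + 1/2·1 + 1/4·1 = 1.
Similarly for Rh via the mother's Rh distribution: P(Rh-) = 1/4.
Independent loci: 1 × 1/4 = 1/4.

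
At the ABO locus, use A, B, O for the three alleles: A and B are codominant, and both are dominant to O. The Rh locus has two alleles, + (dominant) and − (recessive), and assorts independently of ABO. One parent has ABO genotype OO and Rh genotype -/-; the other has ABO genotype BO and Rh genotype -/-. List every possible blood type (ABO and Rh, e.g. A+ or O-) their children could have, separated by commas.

O-, B-

Gametes from OO × BO give offspring ABO genotypes BO, OO, i.e. phenotypes O, B.
Rh cross -/- × -/- → phenotypes Rh-.
Combining independently: O-, B-.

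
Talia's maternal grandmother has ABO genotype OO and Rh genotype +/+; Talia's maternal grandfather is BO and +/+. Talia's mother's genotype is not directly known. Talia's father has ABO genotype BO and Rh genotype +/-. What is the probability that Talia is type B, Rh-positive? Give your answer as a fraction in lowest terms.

5/8

Talia's mother's ABO genotype from OO × BO: 1/2 BO, 1/2 OO.
Crossing each possibility with the father BO and summing P(type B): 1/2·3/4 + 1/2·1/2 = 5/8.
Similarly for Rh via the mother's Rh distribution: P(Rh+) = 1.
Independent loci: 5/8 × 1 = 5/8.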